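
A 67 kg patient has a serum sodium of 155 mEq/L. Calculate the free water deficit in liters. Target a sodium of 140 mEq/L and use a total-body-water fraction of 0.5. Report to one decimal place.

3.6 L

TBW = 0.5 · 67 = 33.5 L
Free water deficit = TBW · (Na/140 − 1)
= 33.5 · (155/140 − 1)
= 33.5 · 0.1071
= 3.59 L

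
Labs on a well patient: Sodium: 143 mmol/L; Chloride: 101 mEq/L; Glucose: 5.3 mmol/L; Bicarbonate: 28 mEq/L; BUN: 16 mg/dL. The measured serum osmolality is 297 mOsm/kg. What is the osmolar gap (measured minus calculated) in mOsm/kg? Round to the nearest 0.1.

0.0 mOsm/kg

Calculated osmolality = 2·Na + glucose + BUN/2.8
= 2·143 + 5.3 + 16/2.8
= 286 + 5.30 + 5.71
= 297.01 mOsm/kg ≈ 297.0 mOsm/kg
Osmolar gap = measured − calculated = 297 − 297.0 = 0.0 mOsm/kg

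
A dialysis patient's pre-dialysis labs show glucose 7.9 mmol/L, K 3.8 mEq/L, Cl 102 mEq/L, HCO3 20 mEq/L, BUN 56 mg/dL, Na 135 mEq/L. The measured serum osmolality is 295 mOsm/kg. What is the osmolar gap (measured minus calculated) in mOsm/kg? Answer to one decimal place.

-2.9 mOsm/kg

Calculated osmolality = 2·Na + glucose + BUN/2.8
= 2·135 + 7.9 + 56/2.8
= 270 + 7.90 + 20
= 297.9 mOsm/kg ≈ 297.9 mOsm/kg
Osmolar gap = measured − calculated = 295 − 297.9 = -2.9 mOsm/kg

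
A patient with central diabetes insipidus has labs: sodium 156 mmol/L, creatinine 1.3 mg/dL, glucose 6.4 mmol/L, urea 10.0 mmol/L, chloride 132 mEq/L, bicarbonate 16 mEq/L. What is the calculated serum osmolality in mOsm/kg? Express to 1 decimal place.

328.4 mOsm/kg

Calculated osmolality = 2·Na + glucose + urea
= 2·156 + 6.4 + 10
= 312 + 6.40 + 10
= 328.4 mOsm/kg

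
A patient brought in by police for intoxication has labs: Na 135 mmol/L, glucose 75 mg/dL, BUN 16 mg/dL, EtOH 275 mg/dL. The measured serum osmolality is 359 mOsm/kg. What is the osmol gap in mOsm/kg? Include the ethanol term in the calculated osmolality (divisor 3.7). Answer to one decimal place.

4.8 mOsm/kg

Calculated osmolality = 2·Na + glucose/18 + BUN/2.8 + ethanol/3.7
= 2·135 + 75/18 + 16/2.8 + 275/3.7
= 270 + 4.17 + 5.71 + 74.32
= 354.2 mOsm/kg ≈ 354.2 mOsm/kg
Osmolar gap = measured − calculated = 359 − 354.2 = 4.8 mOsm/kg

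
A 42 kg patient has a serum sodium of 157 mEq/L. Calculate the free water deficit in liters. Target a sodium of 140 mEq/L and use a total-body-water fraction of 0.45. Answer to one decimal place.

2.3 L

TBW = 0.45 · 42 = 18.9 L
Free water deficit = TBW · (Na/140 − 1)
= 18.9 · (157/140 − 1)
= 18.9 · 0.1214
= 2.29 L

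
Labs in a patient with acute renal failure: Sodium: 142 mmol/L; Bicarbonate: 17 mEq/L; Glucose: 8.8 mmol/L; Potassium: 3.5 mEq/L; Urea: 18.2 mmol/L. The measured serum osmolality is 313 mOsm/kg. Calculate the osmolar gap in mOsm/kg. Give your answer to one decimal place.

Calculated osmolality = 2·Na + glucose + urea
= 2·142 + 8.8 + 18.2
= 284 + 8.80 + 18.20
= 311 mOsm/kg ≈ 311.0 mOsm/kg
Osmolar gap = measured − calculated = 313 − 311.0 = 2.0 mOsm/kg

2.0 mOsm/kg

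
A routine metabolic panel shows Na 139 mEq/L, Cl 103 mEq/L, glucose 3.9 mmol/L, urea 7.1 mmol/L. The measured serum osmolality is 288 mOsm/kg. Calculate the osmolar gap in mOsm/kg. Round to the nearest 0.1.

Calculated osmolality = 2·Na + glucose + urea
= 2·139 + 3.9 + 7.1
= 278 + 3.90 + 7.10
= 289 mOsm/kg ≈ 289.0 mOsm/kg
Osmolar gap = measured − calculated = 288 − 289.0 = -1.0 mOsm/kg

-1.0 mOsm/kg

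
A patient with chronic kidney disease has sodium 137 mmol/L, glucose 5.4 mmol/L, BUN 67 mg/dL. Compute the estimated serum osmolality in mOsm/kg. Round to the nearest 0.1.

Calculated osmolality = 2·Na + glucose + BUN/2.8
= 2·137 + 5.4 + 67/2.8
= 274 + 5.40 + 23.93
= 303.33 mOsm/kg

303.3 mOsm/kg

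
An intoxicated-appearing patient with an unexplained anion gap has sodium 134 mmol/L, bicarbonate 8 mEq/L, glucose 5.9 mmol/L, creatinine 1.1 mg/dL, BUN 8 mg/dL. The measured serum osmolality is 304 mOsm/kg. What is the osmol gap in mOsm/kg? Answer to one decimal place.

Calculated osmolality = 2·Na + glucose + BUN/2.8
= 2·134 + 5.9 + 8/2.8
= 268 + 5.90 + 2.86
= 276.76 mOsm/kg ≈ 276.8 mOsm/kg
Osmolar gap = measured − calculated = 304 − 276.8 = 27.2 mOsm/kg

27.2 mOsm/kg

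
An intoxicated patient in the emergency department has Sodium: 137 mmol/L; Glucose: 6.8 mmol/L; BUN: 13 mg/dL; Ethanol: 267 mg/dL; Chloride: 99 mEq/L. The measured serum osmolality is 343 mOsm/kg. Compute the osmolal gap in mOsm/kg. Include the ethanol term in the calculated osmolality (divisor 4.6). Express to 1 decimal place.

-0.5 mOsm/kg

Calculated osmolality = 2·Na + glucose + BUN/2.8 + ethanol/4.6
= 2·137 + 6.8 + 13/2.8 + 267/4.6
= 274 + 6.80 + 4.64 + 58.04
= 343.48 mOsm/kg ≈ 343.5 mOsm/kg
Osmolar gap = measured − calculated = 343 − 343.5 = -0.5 mOsm/kg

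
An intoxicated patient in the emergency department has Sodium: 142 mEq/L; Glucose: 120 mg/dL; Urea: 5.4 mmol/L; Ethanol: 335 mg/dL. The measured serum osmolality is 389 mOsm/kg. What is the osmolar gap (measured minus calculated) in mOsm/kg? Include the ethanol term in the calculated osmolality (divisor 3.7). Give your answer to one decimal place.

2.4 mOsm/kg

Calculated osmolality = 2·Na + glucose/18 + urea + ethanol/3.7
= 2·142 + 120/18 + 5.4 + 335/3.7
= 284 + 6.67 + 5.40 + 90.54
= 386.61 mOsm/kg ≈ 386.6 mOsm/kg
Osmolar gap = measured − calculated = 389 − 386.6 = 2.4 mOsm/kg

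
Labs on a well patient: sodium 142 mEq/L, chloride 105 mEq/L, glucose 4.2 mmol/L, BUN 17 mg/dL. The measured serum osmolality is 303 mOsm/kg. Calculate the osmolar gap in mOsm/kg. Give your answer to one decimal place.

8.7 mOsm/kg

Calculated osmolality = 2·Na + glucose + BUN/2.8
= 2·142 + 4.2 + 17/2.8
= 284 + 4.20 + 6.07
= 294.27 mOsm/kg ≈ 294.3 mOsm/kg
Osmolar gap = measured − calculated = 303 − 294.3 = 8.7 mOsm/kg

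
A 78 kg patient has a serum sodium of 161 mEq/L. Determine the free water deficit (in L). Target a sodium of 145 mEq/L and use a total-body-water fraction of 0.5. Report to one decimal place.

4.3 L

TBW = 0.5 · 78 = 39 L
Free water deficit = TBW · (Na/145 − 1)
= 39 · (161/145 − 1)
= 39 · 0.1103
= 4.3 L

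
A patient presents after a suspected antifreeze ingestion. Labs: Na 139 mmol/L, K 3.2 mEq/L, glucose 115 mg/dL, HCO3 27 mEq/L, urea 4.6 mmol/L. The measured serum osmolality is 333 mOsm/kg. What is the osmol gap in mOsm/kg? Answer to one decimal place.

Calculated osmolality = 2·Na + glucose/18 + urea
= 2·139 + 115/18 + 4.6
= 278 + 6.39 + 4.60
= 288.99 mOsm/kg ≈ 289.0 mOsm/kg
Osmolar gap = measured − calculated = 333 − 289.0 = 44.0 mOsm/kg

44.0 mOsm/kg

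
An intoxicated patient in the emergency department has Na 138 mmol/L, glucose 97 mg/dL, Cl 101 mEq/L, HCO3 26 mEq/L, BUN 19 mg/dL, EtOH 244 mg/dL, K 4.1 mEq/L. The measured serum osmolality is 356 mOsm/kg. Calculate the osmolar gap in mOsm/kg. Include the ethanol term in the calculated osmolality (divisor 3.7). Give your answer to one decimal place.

1.9 mOsm/kg

Calculated osmolality = 2·Na + glucose/18 + BUN/2.8 + ethanol/3.7
= 2·138 + 97/18 + 19/2.8 + 244/3.7
= 276 + 5.39 + 6.79 + 65.95
= 354.13 mOsm/kg ≈ 354.1 mOsm/kg
Osmolar gap = measured − calculated = 356 − 354.1 = 1.9 mOsm/kg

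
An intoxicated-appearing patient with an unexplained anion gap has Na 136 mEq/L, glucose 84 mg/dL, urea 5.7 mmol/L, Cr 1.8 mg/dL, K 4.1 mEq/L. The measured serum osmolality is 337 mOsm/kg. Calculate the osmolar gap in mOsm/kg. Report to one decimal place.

54.6 mOsm/kg

Calculated osmolality = 2·Na + glucose/18 + urea
= 2·136 + 84/18 + 5.7
= 272 + 4.67 + 5.70
= 282.37 mOsm/kg ≈ 282.4 mOsm/kg
Osmolar gap = measured − calculated = 337 − 282.4 = 54.6 mOsm/kg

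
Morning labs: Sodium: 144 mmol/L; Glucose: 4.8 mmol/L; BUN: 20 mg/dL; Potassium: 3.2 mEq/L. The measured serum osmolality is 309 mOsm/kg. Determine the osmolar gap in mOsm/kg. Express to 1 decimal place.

9.1 mOsm/kg

Calculated osmolality = 2·Na + glucose + BUN/2.8
= 2·144 + 4.8 + 20/2.8
= 288 + 4.80 + 7.14
= 299.94 mOsm/kg ≈ 299.9 mOsm/kg
Osmolar gap = measured − calculated = 309 − 299.9 = 9.1 mOsm/kg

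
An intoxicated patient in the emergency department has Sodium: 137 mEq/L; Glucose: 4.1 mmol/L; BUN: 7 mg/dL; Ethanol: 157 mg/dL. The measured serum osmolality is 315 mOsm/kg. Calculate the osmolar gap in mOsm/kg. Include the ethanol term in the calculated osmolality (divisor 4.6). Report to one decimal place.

0.3 mOsm/kg

Calculated osmolality = 2·Na + glucose + BUN/2.8 + ethanol/4.6
= 2·137 + 4.1 + 7/2.8 + 157/4.6
= 274 + 4.10 + 2.50 + 34.13
= 314.73 mOsm/kg ≈ 314.7 mOsm/kg
Osmolar gap = measured − calculated = 315 − 314.7 = 0.3 mOsm/kg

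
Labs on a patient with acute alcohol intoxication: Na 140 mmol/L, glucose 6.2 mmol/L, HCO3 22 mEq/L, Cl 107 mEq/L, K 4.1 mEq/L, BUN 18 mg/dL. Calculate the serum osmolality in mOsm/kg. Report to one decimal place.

Calculated osmolality = 2·Na + glucose + BUN/2.8
= 2·140 + 6.2 + 18/2.8
= 280 + 6.20 + 6.43
= 292.63 mOsm/kg

292.6 mOsm/kg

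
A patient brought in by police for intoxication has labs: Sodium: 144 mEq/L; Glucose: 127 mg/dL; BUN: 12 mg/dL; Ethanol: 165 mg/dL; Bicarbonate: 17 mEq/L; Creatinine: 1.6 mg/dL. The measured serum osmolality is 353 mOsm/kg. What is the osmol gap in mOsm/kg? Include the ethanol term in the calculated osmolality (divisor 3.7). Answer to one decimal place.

Calculated osmolality = 2·Na + glucose/18 + BUN/2.8 + ethanol/3.7
= 2·144 + 127/18 + 12/2.8 + 165/3.7
= 288 + 7.06 + 4.29 + 44.59
= 343.94 mOsm/kg ≈ 343.9 mOsm/kg
Osmolar gap = measured − calculated = 353 − 343.9 = 9.1 mOsm/kg

9.1 mOsm/kg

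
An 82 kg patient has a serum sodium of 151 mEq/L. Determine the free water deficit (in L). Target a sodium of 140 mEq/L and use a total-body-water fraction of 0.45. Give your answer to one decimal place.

TBW = 0.45 · 82 = 36.9 L
Free water deficit = TBW · (Na/140 − 1)
= 36.9 · (151/140 − 1)
= 36.9 · 0.0786
= 2.9 L

2.9 L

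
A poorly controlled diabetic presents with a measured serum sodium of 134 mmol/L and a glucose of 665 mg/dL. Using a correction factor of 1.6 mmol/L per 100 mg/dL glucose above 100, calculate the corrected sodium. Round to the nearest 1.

143 mmol/L

Corrected Na = measured Na + 1.6 · (glucose − 100)/100
= 134 + 1.6 · (665 − 100)/100
= 134 + 9
= 143 mmol/L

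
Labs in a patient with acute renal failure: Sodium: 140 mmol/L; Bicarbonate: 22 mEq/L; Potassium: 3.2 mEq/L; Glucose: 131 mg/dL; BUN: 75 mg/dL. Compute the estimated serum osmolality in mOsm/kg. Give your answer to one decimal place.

Calculated osmolality = 2·Na + glucose/18 + BUN/2.8
= 2·140 + 131/18 + 75/2.8
= 280 + 7.28 + 26.79
= 314.07 mOsm/kg

314.1 mOsm/kg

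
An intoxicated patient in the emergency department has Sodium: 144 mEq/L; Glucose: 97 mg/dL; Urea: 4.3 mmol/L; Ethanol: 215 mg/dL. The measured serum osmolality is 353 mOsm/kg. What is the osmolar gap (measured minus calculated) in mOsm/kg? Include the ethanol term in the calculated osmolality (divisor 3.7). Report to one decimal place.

Calculated osmolality = 2·Na + glucose/18 + urea + ethanol/3.7
= 2·144 + 97/18 + 4.3 + 215/3.7
= 288 + 5.39 + 4.30 + 58.11
= 355.8 mOsm/kg ≈ 355.8 mOsm/kg
Osmolar gap = measured − calculated = 353 − 355.8 = -2.8 mOsm/kg

-2.8 mOsm/kg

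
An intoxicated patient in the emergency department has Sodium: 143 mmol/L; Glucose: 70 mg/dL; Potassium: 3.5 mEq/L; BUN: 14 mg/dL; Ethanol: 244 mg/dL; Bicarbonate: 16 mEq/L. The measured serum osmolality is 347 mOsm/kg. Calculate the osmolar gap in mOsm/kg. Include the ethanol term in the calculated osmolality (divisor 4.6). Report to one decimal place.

Calculated osmolality = 2·Na + glucose/18 + BUN/2.8 + ethanol/4.6
= 2·143 + 70/18 + 14/2.8 + 244/4.6
= 286 + 3.89 + 5 + 53.04
= 347.93 mOsm/kg ≈ 347.9 mOsm/kg
Osmolar gap = measured − calculated = 347 − 347.9 = -0.9 mOsm/kg

-0.9 mOsm/kg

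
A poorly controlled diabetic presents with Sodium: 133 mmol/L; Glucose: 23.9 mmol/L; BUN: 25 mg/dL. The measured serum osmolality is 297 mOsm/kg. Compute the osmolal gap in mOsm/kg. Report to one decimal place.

-1.8 mOsm/kg

Calculated osmolality = 2·Na + glucose + BUN/2.8
= 2·133 + 23.9 + 25/2.8
= 266 + 23.90 + 8.93
= 298.83 mOsm/kg ≈ 298.8 mOsm/kg
Osmolar gap = measured − calculated = 297 − 298.8 = -1.8 mOsm/kg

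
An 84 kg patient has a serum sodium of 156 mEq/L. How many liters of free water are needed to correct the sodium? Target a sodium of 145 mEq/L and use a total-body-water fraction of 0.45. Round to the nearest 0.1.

2.9 L

TBW = 0.45 · 84 = 37.8 L
Free water deficit = TBW · (Na/145 − 1)
= 37.8 · (156/145 − 1)
= 37.8 · 0.0759
= 2.87 L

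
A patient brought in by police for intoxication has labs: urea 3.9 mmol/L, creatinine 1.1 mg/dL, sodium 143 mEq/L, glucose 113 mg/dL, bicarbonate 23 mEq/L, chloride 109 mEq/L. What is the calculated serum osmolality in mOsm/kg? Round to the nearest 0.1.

296.2 mOsm/kg

Calculated osmolality = 2·Na + glucose/18 + urea
= 2·143 + 113/18 + 3.9
= 286 + 6.28 + 3.90
= 296.18 mOsm/kg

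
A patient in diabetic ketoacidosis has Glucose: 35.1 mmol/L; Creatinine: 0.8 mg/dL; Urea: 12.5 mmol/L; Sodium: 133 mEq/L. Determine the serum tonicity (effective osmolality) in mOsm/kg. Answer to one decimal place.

Effective osmolality excludes urea (freely permeant across cell membranes):
2·Na + glucose
= 2·133 + 35.1
= 266 + 35.1
= 301.1 mOsm/kg

301.1 mOsm/kg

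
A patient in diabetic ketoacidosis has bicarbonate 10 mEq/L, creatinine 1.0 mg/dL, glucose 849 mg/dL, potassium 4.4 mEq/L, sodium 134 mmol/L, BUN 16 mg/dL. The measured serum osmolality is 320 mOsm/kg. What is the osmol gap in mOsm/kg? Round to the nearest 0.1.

Calculated osmolality = 2·Na + glucose/18 + BUN/2.8
= 2·134 + 849/18 + 16/2.8
= 268 + 47.17 + 5.71
= 320.88 mOsm/kg ≈ 320.9 mOsm/kg
Osmolar gap = measured − calculated = 320 − 320.9 = -0.9 mOsm/kg

-0.9 mOsm/kg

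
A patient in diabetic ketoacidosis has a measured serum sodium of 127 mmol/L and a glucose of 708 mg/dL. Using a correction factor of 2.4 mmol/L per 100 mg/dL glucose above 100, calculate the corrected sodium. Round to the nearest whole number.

142 mmol/L

Corrected Na = measured Na + 2.4 · (glucose − 100)/100
= 127 + 2.4 · (708 − 100)/100
= 127 + 14.6
= 141.6 mmol/L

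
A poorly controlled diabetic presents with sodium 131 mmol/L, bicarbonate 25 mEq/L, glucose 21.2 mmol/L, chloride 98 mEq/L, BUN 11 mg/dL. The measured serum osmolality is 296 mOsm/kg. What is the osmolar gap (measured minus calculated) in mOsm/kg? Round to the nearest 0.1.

8.9 mOsm/kg

Calculated osmolality = 2·Na + glucose + BUN/2.8
= 2·131 + 21.2 + 11/2.8
= 262 + 21.20 + 3.93
= 287.13 mOsm/kg ≈ 287.1 mOsm/kg
Osmolar gap = measured − calculated = 296 − 287.1 = 8.9 mOsm/kg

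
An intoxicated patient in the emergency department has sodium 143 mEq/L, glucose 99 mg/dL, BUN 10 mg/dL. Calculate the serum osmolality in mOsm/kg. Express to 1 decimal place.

295.1 mOsm/kg

Calculated osmolality = 2·Na + glucose/18 + BUN/2.8
= 2·143 + 99/18 + 10/2.8
= 286 + 5.50 + 3.57
= 295.07 mOsm/kg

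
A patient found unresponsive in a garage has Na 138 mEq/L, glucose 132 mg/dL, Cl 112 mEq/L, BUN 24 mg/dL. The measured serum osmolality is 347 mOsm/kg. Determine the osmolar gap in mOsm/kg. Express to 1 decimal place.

Calculated osmolality = 2·Na + glucose/18 + BUN/2.8
= 2·138 + 132/18 + 24/2.8
= 276 + 7.33 + 8.57
= 291.9 mOsm/kg ≈ 291.9 mOsm/kg
Osmolar gap = measured − calculated = 347 − 291.9 = 55.1 mOsm/kg

55.1 mOsm/kg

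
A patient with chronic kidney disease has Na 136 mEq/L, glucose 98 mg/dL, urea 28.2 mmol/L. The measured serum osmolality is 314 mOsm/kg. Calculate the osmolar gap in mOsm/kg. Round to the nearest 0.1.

8.4 mOsm/kg

Calculated osmolality = 2·Na + glucose/18 + urea
= 2·136 + 98/18 + 28.2
= 272 + 5.44 + 28.20
= 305.64 mOsm/kg ≈ 305.6 mOsm/kg
Osmolar gap = measured − calculated = 314 − 305.6 = 8.4 mOsm/kg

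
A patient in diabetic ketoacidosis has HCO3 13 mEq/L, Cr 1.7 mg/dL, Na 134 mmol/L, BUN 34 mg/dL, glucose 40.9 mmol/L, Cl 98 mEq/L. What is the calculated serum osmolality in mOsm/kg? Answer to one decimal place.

321.0 mOsm/kg

Calculated osmolality = 2·Na + glucose + BUN/2.8
= 2·134 + 40.9 + 34/2.8
= 268 + 40.90 + 12.14
= 321.04 mOsm/kg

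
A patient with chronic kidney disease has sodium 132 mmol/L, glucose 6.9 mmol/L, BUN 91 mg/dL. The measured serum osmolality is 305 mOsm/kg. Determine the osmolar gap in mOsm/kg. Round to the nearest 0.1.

Calculated osmolality = 2·Na + glucose + BUN/2.8
= 2·132 + 6.9 + 91/2.8
= 264 + 6.90 + 32.50
= 303.4 mOsm/kg ≈ 303.4 mOsm/kg
Osmolar gap = measured − calculated = 305 − 303.4 = 1.6 mOsm/kg

1.6 mOsm/kg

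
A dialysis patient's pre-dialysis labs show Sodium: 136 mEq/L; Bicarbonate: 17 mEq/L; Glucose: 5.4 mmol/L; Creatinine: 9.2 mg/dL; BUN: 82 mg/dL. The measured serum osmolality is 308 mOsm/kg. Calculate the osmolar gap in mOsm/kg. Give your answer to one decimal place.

1.3 mOsm/kg

Calculated osmolality = 2·Na + glucose + BUN/2.8
= 2·136 + 5.4 + 82/2.8
= 272 + 5.40 + 29.29
= 306.69 mOsm/kg ≈ 306.7 mOsm/kg
Osmolar gap = measured − calculated = 308 − 306.7 = 1.3 mOsm/kg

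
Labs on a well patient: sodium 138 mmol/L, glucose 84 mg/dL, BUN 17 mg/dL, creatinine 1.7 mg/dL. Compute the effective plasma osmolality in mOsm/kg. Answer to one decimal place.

280.7 mOsm/kg

Effective osmolality excludes urea (freely permeant across cell membranes):
2·Na + glucose/18
= 2·138 + 84/18
= 276 + 4.67
= 280.67 mOsm/kg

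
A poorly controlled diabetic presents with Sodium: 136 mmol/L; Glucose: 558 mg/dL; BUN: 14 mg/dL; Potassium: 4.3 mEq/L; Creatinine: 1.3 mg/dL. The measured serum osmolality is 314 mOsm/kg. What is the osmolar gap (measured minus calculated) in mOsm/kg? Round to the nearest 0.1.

Calculated osmolality = 2·Na + glucose/18 + BUN/2.8
= 2·136 + 558/18 + 14/2.8
= 272 + 31 + 5
= 308 mOsm/kg ≈ 308.0 mOsm/kg
Osmolar gap = measured − calculated = 314 − 308.0 = 6.0 mOsm/kg

6.0 mOsm/kg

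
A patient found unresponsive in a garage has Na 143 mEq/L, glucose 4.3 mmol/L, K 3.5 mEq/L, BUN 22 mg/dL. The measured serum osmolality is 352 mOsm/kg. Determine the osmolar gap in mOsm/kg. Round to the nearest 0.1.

Calculated osmolality = 2·Na + glucose + BUN/2.8
= 2·143 + 4.3 + 22/2.8
= 286 + 4.30 + 7.86
= 298.16 mOsm/kg ≈ 298.2 mOsm/kg
Osmolar gap = measured − calculated = 352 − 298.2 = 53.8 mOsm/kg

53.8 mOsm/kg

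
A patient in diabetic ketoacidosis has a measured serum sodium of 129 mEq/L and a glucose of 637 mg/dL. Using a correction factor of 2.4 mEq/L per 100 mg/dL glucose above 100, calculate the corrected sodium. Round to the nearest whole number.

142 mEq/L

Corrected Na = measured Na + 2.4 · (glucose − 100)/100
= 129 + 2.4 · (637 − 100)/100
= 129 + 12.9
= 141.9 mEq/L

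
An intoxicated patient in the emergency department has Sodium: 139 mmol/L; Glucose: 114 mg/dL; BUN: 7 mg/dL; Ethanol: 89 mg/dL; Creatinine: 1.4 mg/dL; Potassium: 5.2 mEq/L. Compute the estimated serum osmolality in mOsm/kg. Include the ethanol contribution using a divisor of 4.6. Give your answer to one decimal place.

Calculated osmolality = 2·Na + glucose/18 + BUN/2.8 + ethanol/4.6
= 2·139 + 114/18 + 7/2.8 + 89/4.6
= 278 + 6.33 + 2.50 + 19.35
= 306.18 mOsm/kg

306.2 mOsm/kg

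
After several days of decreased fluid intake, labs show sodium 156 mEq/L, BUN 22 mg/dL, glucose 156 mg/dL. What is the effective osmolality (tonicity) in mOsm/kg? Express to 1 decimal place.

Effective osmolality excludes urea (freely permeant across cell membranes):
2·Na + glucose/18
= 2·156 + 156/18
= 312 + 8.67
= 320.67 mOsm/kg

320.7 mOsm/kg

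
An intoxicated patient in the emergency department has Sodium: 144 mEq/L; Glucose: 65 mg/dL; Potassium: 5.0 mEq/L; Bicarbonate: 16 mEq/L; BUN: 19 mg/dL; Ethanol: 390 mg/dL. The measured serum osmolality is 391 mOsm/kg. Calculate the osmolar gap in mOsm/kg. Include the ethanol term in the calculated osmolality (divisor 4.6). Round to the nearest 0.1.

Calculated osmolality = 2·Na + glucose/18 + BUN/2.8 + ethanol/4.6
= 2·144 + 65/18 + 19/2.8 + 390/4.6
= 288 + 3.61 + 6.79 + 84.78
= 383.18 mOsm/kg ≈ 383.2 mOsm/kg
Osmolar gap = measured − calculated = 391 − 383.2 = 7.8 mOsm/kg

7.8 mOsm/kg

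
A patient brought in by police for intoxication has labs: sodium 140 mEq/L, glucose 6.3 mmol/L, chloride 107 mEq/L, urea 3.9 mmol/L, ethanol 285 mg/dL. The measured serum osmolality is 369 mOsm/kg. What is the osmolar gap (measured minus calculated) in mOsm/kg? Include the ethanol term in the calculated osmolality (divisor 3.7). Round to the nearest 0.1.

Calculated osmolality = 2·Na + glucose + urea + ethanol/3.7
= 2·140 + 6.3 + 3.9 + 285/3.7
= 280 + 6.30 + 3.90 + 77.03
= 367.23 mOsm/kg ≈ 367.2 mOsm/kg
Osmolar gap = measured − calculated = 369 − 367.2 = 1.8 mOsm/kg

1.8 mOsm/kg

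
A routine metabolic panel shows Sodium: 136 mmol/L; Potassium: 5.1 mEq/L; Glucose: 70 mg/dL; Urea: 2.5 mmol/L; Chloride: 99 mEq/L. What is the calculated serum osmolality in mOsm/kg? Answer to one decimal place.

278.4 mOsm/kg

Calculated osmolality = 2·Na + glucose/18 + urea
= 2·136 + 70/18 + 2.5
= 272 + 3.89 + 2.50
= 278.39 mOsm/kg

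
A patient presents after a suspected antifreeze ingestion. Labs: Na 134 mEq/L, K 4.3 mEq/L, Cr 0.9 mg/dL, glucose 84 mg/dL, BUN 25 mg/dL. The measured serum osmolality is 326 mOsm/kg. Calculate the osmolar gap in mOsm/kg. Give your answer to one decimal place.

Calculated osmolality = 2·Na + glucose/18 + BUN/2.8
= 2·134 + 84/18 + 25/2.8
= 268 + 4.67 + 8.93
= 281.6 mOsm/kg ≈ 281.6 mOsm/kg
Osmolar gap = measured − calculated = 326 − 281.6 = 44.4 mOsm/kg

44.4 mOsm/kg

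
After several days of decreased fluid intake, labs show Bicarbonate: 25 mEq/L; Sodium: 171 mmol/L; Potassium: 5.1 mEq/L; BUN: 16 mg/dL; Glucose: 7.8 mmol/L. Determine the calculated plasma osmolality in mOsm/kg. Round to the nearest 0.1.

Calculated osmolality = 2·Na + glucose + BUN/2.8
= 2·171 + 7.8 + 16/2.8
= 342 + 7.80 + 5.71
= 355.51 mOsm/kg

355.5 mOsm/kg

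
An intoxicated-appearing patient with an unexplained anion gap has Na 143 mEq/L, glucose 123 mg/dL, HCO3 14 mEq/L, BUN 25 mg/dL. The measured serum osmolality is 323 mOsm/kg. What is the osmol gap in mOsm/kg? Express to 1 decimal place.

Calculated osmolality = 2·Na + glucose/18 + BUN/2.8
= 2·143 + 123/18 + 25/2.8
= 286 + 6.83 + 8.93
= 301.76 mOsm/kg ≈ 301.8 mOsm/kg
Osmolar gap = measured − calculated = 323 − 301.8 = 21.2 mOsm/kg

21.2 mOsm/kg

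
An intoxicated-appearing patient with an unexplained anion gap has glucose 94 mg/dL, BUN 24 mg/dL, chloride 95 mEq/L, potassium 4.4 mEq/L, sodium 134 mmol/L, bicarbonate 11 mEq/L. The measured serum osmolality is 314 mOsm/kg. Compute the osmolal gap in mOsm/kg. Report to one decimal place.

Calculated osmolality = 2·Na + glucose/18 + BUN/2.8
= 2·134 + 94/18 + 24/2.8
= 268 + 5.22 + 8.57
= 281.79 mOsm/kg ≈ 281.8 mOsm/kg
Osmolar gap = measured − calculated = 314 − 281.8 = 32.2 mOsm/kg

32.2 mOsm/kg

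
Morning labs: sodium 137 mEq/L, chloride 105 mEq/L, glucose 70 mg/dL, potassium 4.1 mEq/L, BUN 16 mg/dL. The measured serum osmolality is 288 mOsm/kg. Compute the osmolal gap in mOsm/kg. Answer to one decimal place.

4.4 mOsm/kg

Calculated osmolality = 2·Na + glucose/18 + BUN/2.8
= 2·137 + 70/18 + 16/2.8
= 274 + 3.89 + 5.71
= 283.6 mOsm/kg ≈ 283.6 mOsm/kg
Osmolar gap = measured − calculated = 288 − 283.6 = 4.4 mOsm/kg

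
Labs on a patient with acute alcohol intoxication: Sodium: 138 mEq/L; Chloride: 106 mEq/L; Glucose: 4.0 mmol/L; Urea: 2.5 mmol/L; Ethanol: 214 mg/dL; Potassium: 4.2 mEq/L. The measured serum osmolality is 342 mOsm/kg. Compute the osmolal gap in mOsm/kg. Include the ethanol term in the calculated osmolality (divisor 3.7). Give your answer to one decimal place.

Calculated osmolality = 2·Na + glucose + urea + ethanol/3.7
= 2·138 + 4 + 2.5 + 214/3.7
= 276 + 4 + 2.50 + 57.84
= 340.34 mOsm/kg ≈ 340.3 mOsm/kg
Osmolar gap = measured − calculated = 342 − 340.3 = 1.7 mOsm/kg

1.7 mOsm/kg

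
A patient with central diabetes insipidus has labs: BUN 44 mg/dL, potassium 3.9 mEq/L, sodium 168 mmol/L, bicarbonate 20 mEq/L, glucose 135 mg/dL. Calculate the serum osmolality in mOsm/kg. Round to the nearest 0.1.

359.2 mOsm/kg

Calculated osmolality = 2·Na + glucose/18 + BUN/2.8
= 2·168 + 135/18 + 44/2.8
= 336 + 7.50 + 15.71
= 359.21 mOsm/kg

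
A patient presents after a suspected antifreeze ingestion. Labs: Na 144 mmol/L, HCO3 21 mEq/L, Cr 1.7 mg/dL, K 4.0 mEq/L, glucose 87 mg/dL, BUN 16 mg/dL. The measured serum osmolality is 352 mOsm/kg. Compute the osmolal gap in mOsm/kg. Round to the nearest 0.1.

53.5 mOsm/kg

Calculated osmolality = 2·Na + glucose/18 + BUN/2.8
= 2·144 + 87/18 + 16/2.8
= 288 + 4.83 + 5.71
= 298.54 mOsm/kg ≈ 298.5 mOsm/kg
Osmolar gap = measured − calculated = 352 − 298.5 = 53.5 mOsm/kg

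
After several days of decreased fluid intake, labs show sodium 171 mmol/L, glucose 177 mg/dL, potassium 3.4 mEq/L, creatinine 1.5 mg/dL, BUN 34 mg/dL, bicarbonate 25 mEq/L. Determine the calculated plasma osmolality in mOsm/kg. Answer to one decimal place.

364.0 mOsm/kg

Calculated osmolality = 2·Na + glucose/18 + BUN/2.8
= 2·171 + 177/18 + 34/2.8
= 342 + 9.83 + 12.14
= 363.97 mOsm/kg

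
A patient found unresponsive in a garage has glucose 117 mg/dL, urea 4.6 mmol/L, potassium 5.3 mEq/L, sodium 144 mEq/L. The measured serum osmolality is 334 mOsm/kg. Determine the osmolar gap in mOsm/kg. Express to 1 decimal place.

Calculated osmolality = 2·Na + glucose/18 + urea
= 2·144 + 117/18 + 4.6
= 288 + 6.50 + 4.60
= 299.1 mOsm/kg ≈ 299.1 mOsm/kg
Osmolar gap = measured − calculated = 334 − 299.1 = 34.9 mOsm/kg

34.9 mOsm/kg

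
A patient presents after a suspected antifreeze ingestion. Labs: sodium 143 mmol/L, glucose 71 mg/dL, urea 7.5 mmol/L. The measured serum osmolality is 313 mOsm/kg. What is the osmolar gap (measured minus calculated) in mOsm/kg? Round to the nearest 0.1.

Calculated osmolality = 2·Na + glucose/18 + urea
= 2·143 + 71/18 + 7.5
= 286 + 3.94 + 7.50
= 297.44 mOsm/kg ≈ 297.4 mOsm/kg
Osmolar gap = measured − calculated = 313 − 297.4 = 15.6 mOsm/kg

15.6 mOsm/kg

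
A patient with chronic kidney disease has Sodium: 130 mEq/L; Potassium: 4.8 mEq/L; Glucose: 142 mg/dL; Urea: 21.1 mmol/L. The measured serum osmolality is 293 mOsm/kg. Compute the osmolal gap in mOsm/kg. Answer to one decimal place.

Calculated osmolality = 2·Na + glucose/18 + urea
= 2·130 + 142/18 + 21.1
= 260 + 7.89 + 21.10
= 288.99 mOsm/kg ≈ 289.0 mOsm/kg
Osmolar gap = measured − calculated = 293 − 289.0 = 4.0 mOsm/kg

4.0 mOsm/kg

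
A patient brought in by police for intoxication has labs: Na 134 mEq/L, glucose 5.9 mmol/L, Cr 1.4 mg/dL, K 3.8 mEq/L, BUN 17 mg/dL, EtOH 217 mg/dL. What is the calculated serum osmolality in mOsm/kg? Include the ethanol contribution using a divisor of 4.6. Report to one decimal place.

327.1 mOsm/kg

Calculated osmolality = 2·Na + glucose + BUN/2.8 + ethanol/4.6
= 2·134 + 5.9 + 17/2.8 + 217/4.6
= 268 + 5.90 + 6.07 + 47.17
= 327.14 mOsm/kg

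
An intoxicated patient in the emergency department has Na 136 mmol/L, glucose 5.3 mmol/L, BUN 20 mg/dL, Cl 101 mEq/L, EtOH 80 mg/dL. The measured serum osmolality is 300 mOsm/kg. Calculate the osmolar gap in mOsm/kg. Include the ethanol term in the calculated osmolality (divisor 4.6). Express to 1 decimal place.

Calculated osmolality = 2·Na + glucose + BUN/2.8 + ethanol/4.6
= 2·136 + 5.3 + 20/2.8 + 80/4.6
= 272 + 5.30 + 7.14 + 17.39
= 301.83 mOsm/kg ≈ 301.8 mOsm/kg
Osmolar gap = measured − calculated = 300 − 301.8 = -1.8 mOsm/kg

-1.8 mOsm/kg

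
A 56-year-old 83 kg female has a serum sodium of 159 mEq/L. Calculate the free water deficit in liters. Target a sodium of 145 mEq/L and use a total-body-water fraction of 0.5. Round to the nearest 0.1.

TBW = 0.5 · 83 = 41.5 L
Free water deficit = TBW · (Na/145 − 1)
= 41.5 · (159/145 − 1)
= 41.5 · 0.0966
= 4.01 L

4.0 L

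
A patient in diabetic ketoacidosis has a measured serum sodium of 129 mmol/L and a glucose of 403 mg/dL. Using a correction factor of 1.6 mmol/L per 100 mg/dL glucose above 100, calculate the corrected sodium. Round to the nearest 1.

Corrected Na = measured Na + 1.6 · (glucose − 100)/100
= 129 + 1.6 · (403 − 100)/100
= 129 + 4.8
= 133.8 mmol/L

134 mmol/L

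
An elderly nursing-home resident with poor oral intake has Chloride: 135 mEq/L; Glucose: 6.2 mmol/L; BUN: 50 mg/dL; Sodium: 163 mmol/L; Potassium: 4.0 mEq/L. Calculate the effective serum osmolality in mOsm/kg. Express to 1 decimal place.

Effective osmolality excludes urea (freely permeant across cell membranes):
2·Na + glucose
= 2·163 + 6.2
= 326 + 6.2
= 332.2 mOsm/kg

332.2 mOsm/kg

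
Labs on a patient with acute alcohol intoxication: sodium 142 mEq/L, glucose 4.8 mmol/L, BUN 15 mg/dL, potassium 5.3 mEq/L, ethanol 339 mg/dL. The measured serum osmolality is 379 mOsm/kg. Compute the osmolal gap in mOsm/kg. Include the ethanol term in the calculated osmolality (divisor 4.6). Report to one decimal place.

Calculated osmolality = 2·Na + glucose + BUN/2.8 + ethanol/4.6
= 2·142 + 4.8 + 15/2.8 + 339/4.6
= 284 + 4.80 + 5.36 + 73.70
= 367.86 mOsm/kg ≈ 367.9 mOsm/kg
Osmolar gap = measured − calculated = 379 − 367.9 = 11.1 mOsm/kg

11.1 mOsm/kg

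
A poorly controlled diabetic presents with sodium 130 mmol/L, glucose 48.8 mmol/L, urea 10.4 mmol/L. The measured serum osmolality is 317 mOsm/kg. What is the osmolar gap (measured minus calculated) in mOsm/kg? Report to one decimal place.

-2.2 mOsm/kg

Calculated osmolality = 2·Na + glucose + urea
= 2·130 + 48.8 + 10.4
= 260 + 48.80 + 10.40
= 319.2 mOsm/kg ≈ 319.2 mOsm/kg
Osmolar gap = measured − calculated = 317 − 319.2 = -2.2 mOsm/kg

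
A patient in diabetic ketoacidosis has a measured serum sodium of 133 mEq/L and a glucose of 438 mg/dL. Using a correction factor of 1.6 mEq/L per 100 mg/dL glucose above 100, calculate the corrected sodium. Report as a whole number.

138 mEq/L

Corrected Na = measured Na + 1.6 · (glucose − 100)/100
= 133 + 1.6 · (438 − 100)/100
= 133 + 5.4
= 138.4 mEq/L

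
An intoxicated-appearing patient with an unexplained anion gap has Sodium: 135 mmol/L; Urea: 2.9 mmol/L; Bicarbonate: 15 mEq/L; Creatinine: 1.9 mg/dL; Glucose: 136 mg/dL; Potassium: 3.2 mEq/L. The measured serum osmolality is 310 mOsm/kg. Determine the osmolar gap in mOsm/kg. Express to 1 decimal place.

29.5 mOsm/kg

Calculated osmolality = 2·Na + glucose/18 + urea
= 2·135 + 136/18 + 2.9
= 270 + 7.56 + 2.90
= 280.46 mOsm/kg ≈ 280.5 mOsm/kg
Osmolar gap = measured − calculated = 310 − 280.5 = 29.5 mOsm/kg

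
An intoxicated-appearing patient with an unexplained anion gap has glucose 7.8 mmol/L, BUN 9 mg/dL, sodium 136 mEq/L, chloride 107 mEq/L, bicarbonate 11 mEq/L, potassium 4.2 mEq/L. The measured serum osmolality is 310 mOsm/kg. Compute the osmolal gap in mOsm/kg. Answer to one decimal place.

27.0 mOsm/kg

Calculated osmolality = 2·Na + glucose + BUN/2.8
= 2·136 + 7.8 + 9/2.8
= 272 + 7.80 + 3.21
= 283.01 mOsm/kg ≈ 283.0 mOsm/kg
Osmolar gap = measured − calculated = 310 − 283.0 = 27.0 mOsm/kg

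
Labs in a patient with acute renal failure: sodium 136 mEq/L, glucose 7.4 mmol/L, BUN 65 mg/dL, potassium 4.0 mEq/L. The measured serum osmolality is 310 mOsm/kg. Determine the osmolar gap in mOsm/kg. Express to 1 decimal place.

7.4 mOsm/kg

Calculated osmolality = 2·Na + glucose + BUN/2.8
= 2·136 + 7.4 + 65/2.8
= 272 + 7.40 + 23.21
= 302.61 mOsm/kg ≈ 302.6 mOsm/kg
Osmolar gap = measured − calculated = 310 − 302.6 = 7.4 mOsm/kg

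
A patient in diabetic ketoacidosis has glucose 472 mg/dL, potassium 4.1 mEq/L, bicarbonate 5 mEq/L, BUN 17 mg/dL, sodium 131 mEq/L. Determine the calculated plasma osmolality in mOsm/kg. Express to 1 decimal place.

Calculated osmolality = 2·Na + glucose/18 + BUN/2.8
= 2·131 + 472/18 + 17/2.8
= 262 + 26.22 + 6.07
= 294.29 mOsm/kg

294.3 mOsm/kg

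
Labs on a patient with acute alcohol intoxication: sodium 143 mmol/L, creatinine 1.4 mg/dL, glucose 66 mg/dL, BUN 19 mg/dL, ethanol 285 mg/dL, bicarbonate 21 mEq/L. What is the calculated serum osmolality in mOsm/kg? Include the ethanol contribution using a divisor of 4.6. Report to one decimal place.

Calculated osmolality = 2·Na + glucose/18 + BUN/2.8 + ethanol/4.6
= 2·143 + 66/18 + 19/2.8 + 285/4.6
= 286 + 3.67 + 6.79 + 61.96
= 358.42 mOsm/kg

358.4 mOsm/kg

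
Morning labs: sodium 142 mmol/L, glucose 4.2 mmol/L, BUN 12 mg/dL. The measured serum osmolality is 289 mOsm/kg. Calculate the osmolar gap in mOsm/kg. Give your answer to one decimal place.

-3.5 mOsm/kg

Calculated osmolality = 2·Na + glucose + BUN/2.8
= 2·142 + 4.2 + 12/2.8
= 284 + 4.20 + 4.29
= 292.49 mOsm/kg ≈ 292.5 mOsm/kg
Osmolar gap = measured − calculated = 289 − 292.5 = -3.5 mOsm/kg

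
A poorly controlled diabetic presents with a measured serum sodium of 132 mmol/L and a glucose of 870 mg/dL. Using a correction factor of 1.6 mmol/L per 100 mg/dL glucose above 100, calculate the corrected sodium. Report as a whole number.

Corrected Na = measured Na + 1.6 · (glucose − 100)/100
= 132 + 1.6 · (870 − 100)/100
= 132 + 12.3
= 144.3 mmol/L

144 mmol/L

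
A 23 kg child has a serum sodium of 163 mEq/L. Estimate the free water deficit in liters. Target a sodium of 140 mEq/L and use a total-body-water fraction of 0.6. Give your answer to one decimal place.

TBW = 0.6 · 23 = 13.8 L
Free water deficit = TBW · (Na/140 − 1)
= 13.8 · (163/140 − 1)
= 13.8 · 0.1643
= 2.27 L

2.3 L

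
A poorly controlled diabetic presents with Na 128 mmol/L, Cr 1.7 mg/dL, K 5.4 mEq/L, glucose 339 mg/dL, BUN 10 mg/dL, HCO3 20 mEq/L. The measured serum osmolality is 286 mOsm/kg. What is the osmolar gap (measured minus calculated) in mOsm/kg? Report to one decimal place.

7.6 mOsm/kg

Calculated osmolality = 2·Na + glucose/18 + BUN/2.8
= 2·128 + 339/18 + 10/2.8
= 256 + 18.83 + 3.57
= 278.4 mOsm/kg ≈ 278.4 mOsm/kg
Osmolar gap = measured − calculated = 286 − 278.4 = 7.6 mOsm/kg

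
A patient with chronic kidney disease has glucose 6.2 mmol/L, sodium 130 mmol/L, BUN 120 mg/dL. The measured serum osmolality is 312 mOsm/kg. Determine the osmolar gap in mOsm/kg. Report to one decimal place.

Calculated osmolality = 2·Na + glucose + BUN/2.8
= 2·130 + 6.2 + 120/2.8
= 260 + 6.20 + 42.86
= 309.06 mOsm/kg ≈ 309.1 mOsm/kg
Osmolar gap = measured − calculated = 312 − 309.1 = 2.9 mOsm/kg

2.9 mOsm/kg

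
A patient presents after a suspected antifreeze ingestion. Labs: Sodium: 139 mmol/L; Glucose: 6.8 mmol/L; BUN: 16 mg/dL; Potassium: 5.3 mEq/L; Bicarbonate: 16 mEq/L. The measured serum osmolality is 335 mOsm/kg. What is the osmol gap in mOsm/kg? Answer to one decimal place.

Calculated osmolality = 2·Na + glucose + BUN/2.8
= 2·139 + 6.8 + 16/2.8
= 278 + 6.80 + 5.71
= 290.51 mOsm/kg ≈ 290.5 mOsm/kg
Osmolar gap = measured − calculated = 335 − 290.5 = 44.5 mOsm/kg

44.5 mOsm/kg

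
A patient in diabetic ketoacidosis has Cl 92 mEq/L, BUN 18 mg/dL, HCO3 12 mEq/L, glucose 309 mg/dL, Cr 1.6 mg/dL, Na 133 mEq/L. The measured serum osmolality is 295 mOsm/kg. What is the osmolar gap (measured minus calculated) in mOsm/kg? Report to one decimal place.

Calculated osmolality = 2·Na + glucose/18 + BUN/2.8
= 2·133 + 309/18 + 18/2.8
= 266 + 17.17 + 6.43
= 289.6 mOsm/kg ≈ 289.6 mOsm/kg
Osmolar gap = measured − calculated = 295 − 289.6 = 5.4 mOsm/kg

5.4 mOsm/kg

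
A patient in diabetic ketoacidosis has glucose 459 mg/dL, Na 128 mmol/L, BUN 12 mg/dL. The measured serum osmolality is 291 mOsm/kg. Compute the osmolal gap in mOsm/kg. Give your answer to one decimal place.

5.2 mOsm/kg

Calculated osmolality = 2·Na + glucose/18 + BUN/2.8
= 2·128 + 459/18 + 12/2.8
= 256 + 25.50 + 4.29
= 285.79 mOsm/kg ≈ 285.8 mOsm/kg
Osmolar gap = measured − calculated = 291 − 285.8 = 5.2 mOsm/kg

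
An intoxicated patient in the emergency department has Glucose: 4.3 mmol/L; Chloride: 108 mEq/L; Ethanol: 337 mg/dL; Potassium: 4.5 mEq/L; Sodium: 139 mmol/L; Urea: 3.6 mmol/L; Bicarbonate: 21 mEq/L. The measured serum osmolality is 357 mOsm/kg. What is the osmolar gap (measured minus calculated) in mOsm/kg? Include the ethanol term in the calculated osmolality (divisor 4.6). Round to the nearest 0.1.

Calculated osmolality = 2·Na + glucose + urea + ethanol/4.6
= 2·139 + 4.3 + 3.6 + 337/4.6
= 278 + 4.30 + 3.60 + 73.26
= 359.16 mOsm/kg ≈ 359.2 mOsm/kg
Osmolar gap = measured − calculated = 357 − 359.2 = -2.2 mOsm/kg

-2.2 mOsm/kg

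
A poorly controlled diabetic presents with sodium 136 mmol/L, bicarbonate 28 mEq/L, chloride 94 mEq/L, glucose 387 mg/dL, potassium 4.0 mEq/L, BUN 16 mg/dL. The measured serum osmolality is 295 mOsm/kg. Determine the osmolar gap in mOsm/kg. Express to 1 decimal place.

Calculated osmolality = 2·Na + glucose/18 + BUN/2.8
= 2·136 + 387/18 + 16/2.8
= 272 + 21.50 + 5.71
= 299.21 mOsm/kg ≈ 299.2 mOsm/kg
Osmolar gap = measured − calculated = 295 − 299.2 = -4.2 mOsm/kg

-4.2 mOsm/kg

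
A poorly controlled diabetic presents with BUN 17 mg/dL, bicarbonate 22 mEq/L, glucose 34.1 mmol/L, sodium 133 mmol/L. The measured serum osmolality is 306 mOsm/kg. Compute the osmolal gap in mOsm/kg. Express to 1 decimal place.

Calculated osmolality = 2·Na + glucose + BUN/2.8
= 2·133 + 34.1 + 17/2.8
= 266 + 34.10 + 6.07
= 306.17 mOsm/kg ≈ 306.2 mOsm/kg
Osmolar gap = measured − calculated = 306 − 306.2 = -0.2 mOsm/kg

-0.2 mOsm/kg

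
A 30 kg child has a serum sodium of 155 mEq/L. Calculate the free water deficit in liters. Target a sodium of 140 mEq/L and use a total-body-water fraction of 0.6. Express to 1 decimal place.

1.9 L

TBW = 0.6 · 30 = 18 L
Free water deficit = TBW · (Na/140 − 1)
= 18 · (155/140 − 1)
= 18 · 0.1071
= 1.93 L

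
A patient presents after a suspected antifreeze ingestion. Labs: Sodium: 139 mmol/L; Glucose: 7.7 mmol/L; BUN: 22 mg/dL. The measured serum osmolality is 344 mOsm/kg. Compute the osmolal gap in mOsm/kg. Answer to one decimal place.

50.4 mOsm/kg

Calculated osmolality = 2·Na + glucose + BUN/2.8
= 2·139 + 7.7 + 22/2.8
= 278 + 7.70 + 7.86
= 293.56 mOsm/kg ≈ 293.6 mOsm/kg
Osmolar gap = measured − calculated = 344 − 293.6 = 50.4 mOsm/kg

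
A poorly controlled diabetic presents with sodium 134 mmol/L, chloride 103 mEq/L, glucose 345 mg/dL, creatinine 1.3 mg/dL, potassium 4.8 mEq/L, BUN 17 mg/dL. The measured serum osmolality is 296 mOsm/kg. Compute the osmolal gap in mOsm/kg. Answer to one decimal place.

Calculated osmolality = 2·Na + glucose/18 + BUN/2.8
= 2·134 + 345/18 + 17/2.8
= 268 + 19.17 + 6.07
= 293.24 mOsm/kg ≈ 293.2 mOsm/kg
Osmolar gap = measured − calculated = 296 − 293.2 = 2.8 mOsm/kg

2.8 mOsm/kg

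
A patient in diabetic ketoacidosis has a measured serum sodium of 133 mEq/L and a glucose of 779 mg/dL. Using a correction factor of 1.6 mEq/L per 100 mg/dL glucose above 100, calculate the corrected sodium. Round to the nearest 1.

144 mEq/L

Corrected Na = measured Na + 1.6 · (glucose − 100)/100
= 133 + 1.6 · (779 − 100)/100
= 133 + 10.9
= 143.9 mEq/L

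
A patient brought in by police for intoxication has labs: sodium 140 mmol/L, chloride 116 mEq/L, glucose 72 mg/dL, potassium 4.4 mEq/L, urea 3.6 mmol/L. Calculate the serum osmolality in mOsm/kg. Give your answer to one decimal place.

287.6 mOsm/kg

Calculated osmolality = 2·Na + glucose/18 + urea
= 2·140 + 72/18 + 3.6
= 280 + 4 + 3.60
= 287.6 mOsm/kg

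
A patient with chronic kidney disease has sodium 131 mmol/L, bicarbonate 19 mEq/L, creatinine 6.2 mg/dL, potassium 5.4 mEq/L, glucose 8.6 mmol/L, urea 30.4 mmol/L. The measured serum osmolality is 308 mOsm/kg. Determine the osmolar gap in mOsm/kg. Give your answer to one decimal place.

7.0 mOsm/kg

Calculated osmolality = 2·Na + glucose + urea
= 2·131 + 8.6 + 30.4
= 262 + 8.60 + 30.40
= 301 mOsm/kg ≈ 301.0 mOsm/kg
Osmolar gap = measured − calculated = 308 − 301.0 = 7.0 mOsm/kg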